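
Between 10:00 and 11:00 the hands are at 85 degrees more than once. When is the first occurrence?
At t minutes past 10:00, the hour hand is at 30 x 10 + 0.5t degrees and the minute hand is at 6t degrees.
The smaller angle between them is 85 degrees when |30H - 5.5t| = 85 or |30H - 5.5t| = 275.
With H = 10, solve 30 x 10 - 5.5t = +/- target for each target:
  t = (30 x 10 - 85) / 5.5 = 39.09
  t = (30 x 10 + 85) / 5.5 = 70 (outside (0, 60))
  t = (30 x 10 - 275) / 5.5 = 4.55
  t = (30 x 10 + 275) / 5.5 = 104.55 (outside (0, 60))
Valid solutions in (0, 60): {4.55, 39.09} minutes.
The first occurrence is t = 4.55 minutes.
The hands form a 85-degree angle at 4.55 minutes past 10:00.

Final answer: 4.55 minutes past 10:00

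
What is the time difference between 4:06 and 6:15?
From 4:06 to 6:15:
(6 x 60 + 15) - (4 x 60 + 6) = 375 - 246 = 129 minutes
= 2 hours and 9 minutes

Final answer: 2 hours and 9 minutes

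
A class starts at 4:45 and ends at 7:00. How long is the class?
From 4:45 to 7:00:
(7 x 60 + 0) - (4 x 60 + 45) = 420 - 285 = 135 minutes
= 2 hours and 15 minutes

Final answer: 2 hours and 15 minutes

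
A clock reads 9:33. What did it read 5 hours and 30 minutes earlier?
Starting time: 9:33 = 573 total minutes past 12:00
Subtracting: 5 hours and 30 minutes = 330 minutes
573 - 330 = 243 minutes
= 4 hours and 3 minutes past 12:00 = 4:03

Final answer: 4:03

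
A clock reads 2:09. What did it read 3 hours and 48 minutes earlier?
Starting time: 2:09 = 129 total minutes past 12:00
Subtracting: 3 hours and 48 minutes = 228 minutes
129 - 228 = -99 (negative, add 12 hours = 720) = 621 minutes
= 10 hours and 21 minutes past 12:00 = 10:21

Final answer: 10:21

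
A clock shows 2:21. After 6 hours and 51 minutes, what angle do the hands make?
First find the time 6 hours and 51 minutes after 2:21.
Total minutes: 2 x 60 + 21 + 6 x 60 + 51 = 552.
552 mod 720 = 552 minutes = 9:12.
Now compute the angle at 9:12:
Hour hand: 9 x 30 + 12 x 0.5 = 276 degrees
Minute hand: 12 x 6 = 72 degrees
Difference: |276 - 72| = 204 degrees
Smaller angle: 360 - 204 = 156 degrees

Final answer: 156 degrees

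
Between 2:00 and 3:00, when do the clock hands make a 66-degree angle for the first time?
At t minutes past 2:00, the hour hand is at 30 x 2 + 0.5t degrees and the minute hand is at 6t degrees.
The smaller angle between them is 66 degrees when |30H - 5.5t| = 66 or |30H - 5.5t| = 294.
With H = 2, solve 30 x 2 - 5.5t = +/- target for each target:
  t = (30 x 2 - 66) / 5.5 = -1.09 (outside (0, 60))
  t = (30 x 2 + 66) / 5.5 = 22.91
  t = (30 x 2 - 294) / 5.5 = -42.55 (outside (0, 60))
  t = (30 x 2 + 294) / 5.5 = 64.36 (outside (0, 60))
Valid solutions in (0, 60): {22.91} minutes.
The first occurrence is t = 22.91 minutes.
The hands form a 66-degree angle at 22.91 minutes past 2:00.

Final answer: 22.91 minutes past 2:00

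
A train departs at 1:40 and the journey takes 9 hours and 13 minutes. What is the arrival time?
Starting time: 1:40
Adding 13 minutes to 40 minutes: 40 + 13 = 53 minutes
Adding 9 hours: 1 + 9 = 10
Final time: 10:53

Final answer: 10:53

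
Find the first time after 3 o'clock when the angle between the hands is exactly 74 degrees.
At t minutes past 3:00, the hour hand is at 30 x 3 + 0.5t degrees and the minute hand is at 6t degrees.
The smaller angle between them is 74 degrees when |30H - 5.5t| = 74 or |30H - 5.5t| = 286.
With H = 3, solve 30 x 3 - 5.5t = +/- target for each target:
  t = (30 x 3 - 74) / 5.5 = 2.91
  t = (30 x 3 + 74) / 5.5 = 29.82
  t = (30 x 3 - 286) / 5.5 = -35.64 (outside (0, 60))
  t = (30 x 3 + 286) / 5.5 = 68.36 (outside (0, 60))
Valid solutions in (0, 60): {2.91, 29.82} minutes.
The first occurrence is t = 2.91 minutes.
The hands form a 74-degree angle at 2.91 minutes past 3:00.

Final answer: 2.91 minutes past 3:00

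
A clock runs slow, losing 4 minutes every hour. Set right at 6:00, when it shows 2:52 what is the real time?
For every 60 true minutes, the faulty clock advances 56 minutes, so 1 faulty-clock minute corresponds to 60/56 true minutes.
From 6:00 to 2:52 on the faulty dial is 532 minutes.
True elapsed: 532 x 60/56 = 570 minutes = 9 hours and 30 minutes.
True time: 6:00 + 9 hours and 30 minutes = 3:30.

Final answer: 3:30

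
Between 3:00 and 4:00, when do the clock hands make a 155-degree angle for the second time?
At t minutes past 3:00, the hour hand is at 30 x 3 + 0.5t degrees and the minute hand is at 6t degrees.
The smaller angle between them is 155 degrees when |30H - 5.5t| = 155 or |30H - 5.5t| = 205.
With H = 3, solve 30 x 3 - 5.5t = +/- target for each target:
  t = (30 x 3 - 155) / 5.5 = -11.82 (outside (0, 60))
  t = (30 x 3 + 155) / 5.5 = 44.55
  t = (30 x 3 - 205) / 5.5 = -20.91 (outside (0, 60))
  t = (30 x 3 + 205) / 5.5 = 53.64
Valid solutions in (0, 60): {44.55, 53.64} minutes.
The second occurrence is t = 53.64 minutes.
The hands form a 155-degree angle at 53.64 minutes past 3:00.

Final answer: 53.64 minutes past 3:00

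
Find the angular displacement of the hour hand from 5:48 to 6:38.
The hour hand moves 0.5 degrees per minute.
Time elapsed: 6:38 - 5:48 = 50 minutes
Angular displacement: 50 x 0.5 = 25 degrees

Final answer: 25 degrees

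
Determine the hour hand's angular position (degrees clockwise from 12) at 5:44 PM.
The hour hand moves 30 degrees per hour and 0.5 degrees per minute.
At 5:44: (5) x 30 + 44 x 0.5 = 150 + 22 = 172 degrees

Final answer: 172 degrees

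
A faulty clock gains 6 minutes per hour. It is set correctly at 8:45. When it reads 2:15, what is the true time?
For every 60 true minutes, the faulty clock advances 66 minutes, so 1 faulty-clock minute corresponds to 60/66 true minutes.
From 8:45 to 2:15 on the faulty dial is 330 minutes.
True elapsed: 330 x 60/66 = 300 minutes = 5 hours.
True time: 8:45 + 5 hours = 1:45.

Final answer: 1:45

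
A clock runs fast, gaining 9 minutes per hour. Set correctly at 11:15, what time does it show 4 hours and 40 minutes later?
For every 60 true minutes, the faulty clock advances 60 + 9 = 69 minutes.
True elapsed: 4 hours and 40 minutes = 280 minutes.
Faulty clock advances: 280 x 69/60 = 322 minutes (drift: 42 minutes ahead).
Shown time: 11:15 + 322 minutes = 4:37.

Final answer: 4:37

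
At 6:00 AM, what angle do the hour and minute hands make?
Hour hand position: 6 x 30 + 0 x 0.5 = 180 degrees
Minute hand position: 0 x 6 = 0 degrees
Difference: |180 - 0| = 180 degrees
The angle between the hands is 180 degrees

Final answer: 180 degrees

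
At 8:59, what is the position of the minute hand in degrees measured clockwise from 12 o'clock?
The minute hand moves 6 degrees per minute.
At 8:59: 59 x 6 = 354 degrees

Final answer: 354 degrees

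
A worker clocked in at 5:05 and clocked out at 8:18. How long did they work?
From 5:05 to 8:18:
(8 x 60 + 18) - (5 x 60 + 5) = 498 - 305 = 193 minutes
= 3 hours and 13 minutes

Final answer: 3 hours and 13 minutes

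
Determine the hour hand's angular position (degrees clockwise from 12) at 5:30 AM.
The hour hand moves 30 degrees per hour and 0.5 degrees per minute.
At 5:30: (5) x 30 + 30 x 0.5 = 150 + 15 = 165 degrees

Final answer: 165 degrees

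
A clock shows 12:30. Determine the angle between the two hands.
Hour hand position: 0 x 30 + 30 x 0.5 = 15 degrees
Minute hand position: 30 x 6 = 180 degrees
Difference: |15 - 180| = 165 degrees
The angle between the hands is 165 degrees

Final answer: 165 degrees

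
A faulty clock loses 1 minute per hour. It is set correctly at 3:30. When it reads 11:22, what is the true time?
For every 60 true minutes, the faulty clock advances 59 minutes, so 1 faulty-clock minute corresponds to 60/59 true minutes.
From 3:30 to 11:22 on the faulty dial is 472 minutes.
True elapsed: 472 x 60/59 = 480 minutes = 8 hours.
True time: 3:30 + 8 hours = 11:30.

Final answer: 11:30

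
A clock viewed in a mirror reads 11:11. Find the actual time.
Reflection across the vertical (12-6) axis maps a hand at angle A degrees to (360 - A) degrees, which sends a reading of T minutes past 12:00 to (720 - T) minutes past 12:00.
Mirror reads 11:11 = 671 minutes past 12:00.
Actual time: (720 - 671) mod 720 = 49 minutes = 12:49.

Final answer: 12:49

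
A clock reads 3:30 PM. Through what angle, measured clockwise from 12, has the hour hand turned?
The hour hand moves 30 degrees per hour and 0.5 degrees per minute.
At 3:30: (3) x 30 + 30 x 0.5 = 90 + 15 = 105 degrees

Final answer: 105 degrees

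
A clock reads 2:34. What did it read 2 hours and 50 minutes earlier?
Starting time: 2:34 = 154 total minutes past 12:00
Subtracting: 2 hours and 50 minutes = 170 minutes
154 - 170 = -16 (negative, add 12 hours = 720) = 704 minutes
= 11 hours and 44 minutes past 12:00 = 11:44

Final answer: 11:44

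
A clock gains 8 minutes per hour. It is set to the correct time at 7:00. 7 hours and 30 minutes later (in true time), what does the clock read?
For every 60 true minutes, the faulty clock advances 60 + 8 = 68 minutes.
True elapsed: 7 hours and 30 minutes = 450 minutes.
Faulty clock advances: 450 x 68/60 = 510 minutes (drift: 60 minutes ahead).
Shown time: 7:00 + 510 minutes = 3:30.

Final answer: 3:30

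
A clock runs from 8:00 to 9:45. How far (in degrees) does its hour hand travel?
The hour hand moves 0.5 degrees per minute.
Time elapsed: 9:45 - 8:00 = 105 minutes
Angular displacement: 105 x 0.5 = 52.5 degrees

Final answer: 52.5 degrees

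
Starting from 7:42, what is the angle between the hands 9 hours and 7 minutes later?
First find the time 9 hours and 7 minutes after 7:42.
Total minutes: 7 x 60 + 42 + 9 x 60 + 7 = 1009.
1009 mod 720 = 289 minutes = 4:49.
Now compute the angle at 4:49:
Hour hand: 4 x 30 + 49 x 0.5 = 144.5 degrees
Minute hand: 49 x 6 = 294 degrees
Difference: |144.5 - 294| = 149.5 degrees
The angle is 149.5 degrees

Final answer: 149.5 degrees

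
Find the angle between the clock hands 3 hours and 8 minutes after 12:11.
First find the time 3 hours and 8 minutes after 12:11.
Total minutes: 12 x 60 + 11 + 3 x 60 + 8 = 919.
919 mod 720 = 199 minutes = 3:19.
Now compute the angle at 3:19:
Hour hand: 3 x 30 + 19 x 0.5 = 99.5 degrees
Minute hand: 19 x 6 = 114 degrees
Difference: |99.5 - 114| = 14.5 degrees
The angle is 14.5 degrees

Final answer: 14.5 degrees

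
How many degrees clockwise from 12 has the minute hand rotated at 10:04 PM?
The minute hand moves 6 degrees per minute.
At 10:04: 4 x 6 = 24 degrees

Final answer: 24 degrees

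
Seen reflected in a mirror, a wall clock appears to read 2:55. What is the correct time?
Reflection across the vertical (12-6) axis maps a hand at angle A degrees to (360 - A) degrees, which sends a reading of T minutes past 12:00 to (720 - T) minutes past 12:00.
Mirror reads 2:55 = 175 minutes past 12:00.
Actual time: (720 - 175) mod 720 = 545 minutes = 9:05.

Final answer: 9:05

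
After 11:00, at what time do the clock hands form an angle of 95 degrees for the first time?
At t minutes past 11:00, the hour hand is at 30 x 11 + 0.5t degrees and the minute hand is at 6t degrees.
The smaller angle between them is 95 degrees when |30H - 5.5t| = 95 or |30H - 5.5t| = 265.
With H = 11, solve 30 x 11 - 5.5t = +/- target for each target:
  t = (30 x 11 - 95) / 5.5 = 42.73
  t = (30 x 11 + 95) / 5.5 = 77.27 (outside (0, 60))
  t = (30 x 11 - 265) / 5.5 = 11.82
  t = (30 x 11 + 265) / 5.5 = 108.18 (outside (0, 60))
Valid solutions in (0, 60): {11.82, 42.73} minutes.
The first occurrence is t = 11.82 minutes.
The hands form a 95-degree angle at 11.82 minutes past 11:00.

Final answer: 11.82 minutes past 11:00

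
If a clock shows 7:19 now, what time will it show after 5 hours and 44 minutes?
Starting time: 7:19
Adding 44 minutes to 19 minutes: 19 + 44 = 63 minutes = 1 hour and 3 minutes
Adding 5 hours: 7 + 5 + 1 (carry) = 13 - 12 = 1
Final time: 1:03

Final answer: 1:03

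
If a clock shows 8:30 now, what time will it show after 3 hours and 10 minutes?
Starting time: 8:30
Adding 10 minutes to 30 minutes: 30 + 10 = 40 minutes
Adding 3 hours: 8 + 3 = 11
Final time: 11:40

Final answer: 11:40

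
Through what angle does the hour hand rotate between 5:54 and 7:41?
The hour hand moves 0.5 degrees per minute.
Time elapsed: 7:41 - 5:54 = 107 minutes
Angular displacement: 107 x 0.5 = 53.5 degrees

Final answer: 53.5 degrees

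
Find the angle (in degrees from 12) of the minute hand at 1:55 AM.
The minute hand moves 6 degrees per minute.
At 1:55: 55 x 6 = 330 degrees

Final answer: 330 degrees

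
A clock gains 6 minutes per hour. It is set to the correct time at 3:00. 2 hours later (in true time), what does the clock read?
For every 60 true minutes, the faulty clock advances 60 + 6 = 66 minutes.
True elapsed: 2 hours = 120 minutes.
Faulty clock advances: 120 x 66/60 = 132 minutes (drift: 12 minutes ahead).
Shown time: 3:00 + 132 minutes = 5:12.

Final answer: 5:12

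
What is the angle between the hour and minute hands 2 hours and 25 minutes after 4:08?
First find the time 2 hours and 25 minutes after 4:08.
Total minutes: 4 x 60 + 8 + 2 x 60 + 25 = 393.
393 mod 720 = 393 minutes = 6:33.
Now compute the angle at 6:33:
Hour hand: 6 x 30 + 33 x 0.5 = 196.5 degrees
Minute hand: 33 x 6 = 198 degrees
Difference: |196.5 - 198| = 1.5 degrees
The angle is 1.5 degrees

Final answer: 1.5 degrees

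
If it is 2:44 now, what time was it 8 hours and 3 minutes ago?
Starting time: 2:44 = 164 total minutes past 12:00
Subtracting: 8 hours and 3 minutes = 483 minutes
164 - 483 = -319 (negative, add 12 hours = 720) = 401 minutes
= 6 hours and 41 minutes past 12:00 = 6:41

Final answer: 6:41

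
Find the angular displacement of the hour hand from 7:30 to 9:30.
The hour hand moves 0.5 degrees per minute.
Time elapsed: 9:30 - 7:30 = 120 minutes
Angular displacement: 120 x 0.5 = 60 degrees

Final answer: 60 degrees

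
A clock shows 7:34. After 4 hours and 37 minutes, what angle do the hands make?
First find the time 4 hours and 37 minutes after 7:34.
Total minutes: 7 x 60 + 34 + 4 x 60 + 37 = 731.
731 mod 720 = 11 minutes = 12:11.
Now compute the angle at 12:11:
Hour hand: 0 x 30 + 11 x 0.5 = 5.5 degrees
Minute hand: 11 x 6 = 66 degrees
Difference: |5.5 - 66| = 60.5 degrees
The angle is 60.5 degrees

Final answer: 60.5 degrees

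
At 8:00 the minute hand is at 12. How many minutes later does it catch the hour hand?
The minute hand gains 5.5 degrees per minute on the hour hand.
At 8:00, the hour hand is at 240 degrees and the minute hand is at 0 degrees.
The gap is 240 degrees. Time to close: 240/5.5 = 60 x 8/11 = 43.64 minutes.
The hands overlap at 43.64 minutes past 8:00.

Final answer: 43.64 minutes past 8:00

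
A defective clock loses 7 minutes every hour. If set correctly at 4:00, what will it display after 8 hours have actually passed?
For every 60 true minutes, the faulty clock advances 60 - 7 = 53 minutes.
True elapsed: 8 hours = 480 minutes.
Faulty clock advances: 480 x 53/60 = 424 minutes (drift: 56 minutes behind).
Shown time: 4:00 + 424 minutes = 11:04.

Final answer: 11:04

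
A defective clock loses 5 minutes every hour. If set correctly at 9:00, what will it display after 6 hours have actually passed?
For every 60 true minutes, the faulty clock advances 60 - 5 = 55 minutes.
True elapsed: 6 hours = 360 minutes.
Faulty clock advances: 360 x 55/60 = 330 minutes (drift: 30 minutes behind).
Shown time: 9:00 + 330 minutes = 2:30.

Final answer: 2:30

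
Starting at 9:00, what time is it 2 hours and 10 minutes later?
Starting time: 9:00
Adding 10 minutes to 0 minutes: 0 + 10 = 10 minutes
Adding 2 hours: 9 + 2 = 11
Final time: 11:10

Final answer: 11:10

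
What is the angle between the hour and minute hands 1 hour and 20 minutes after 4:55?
First find the time 1 hour and 20 minutes after 4:55.
Total minutes: 4 x 60 + 55 + 1 x 60 + 20 = 375.
375 mod 720 = 375 minutes = 6:15.
Now compute the angle at 6:15:
Hour hand: 6 x 30 + 15 x 0.5 = 187.5 degrees
Minute hand: 15 x 6 = 90 degrees
Difference: |187.5 - 90| = 97.5 degrees
The angle is 97.5 degrees

Final answer: 97.5 degrees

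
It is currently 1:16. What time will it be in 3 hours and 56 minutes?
Starting time: 1:16
Adding 56 minutes to 16 minutes: 16 + 56 = 72 minutes = 1 hour and 12 minutes
Adding 3 hours: 1 + 3 + 1 (carry) = 5
Final time: 5:12

Final answer: 5:12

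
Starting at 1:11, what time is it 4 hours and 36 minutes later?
Starting time: 1:11
Adding 36 minutes to 11 minutes: 11 + 36 = 47 minutes
Adding 4 hours: 1 + 4 = 5
Final time: 5:47

Final answer: 5:47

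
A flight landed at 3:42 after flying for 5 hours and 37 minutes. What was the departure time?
Starting time: 3:42 = 222 total minutes past 12:00
Subtracting: 5 hours and 37 minutes = 337 minutes
222 - 337 = -115 (negative, add 12 hours = 720) = 605 minutes
= 10 hours and 5 minutes past 12:00 = 10:05

Final answer: 10:05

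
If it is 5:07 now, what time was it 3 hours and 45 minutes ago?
Starting time: 5:07 = 307 total minutes past 12:00
Subtracting: 3 hours and 45 minutes = 225 minutes
307 - 225 = 82 minutes
= 1 hour and 22 minutes past 12:00 = 1:22

Final answer: 1:22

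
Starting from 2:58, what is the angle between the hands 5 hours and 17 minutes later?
First find the time 5 hours and 17 minutes after 2:58.
Total minutes: 2 x 60 + 58 + 5 x 60 + 17 = 495.
495 mod 720 = 495 minutes = 8:15.
Now compute the angle at 8:15:
Hour hand: 8 x 30 + 15 x 0.5 = 247.5 degrees
Minute hand: 15 x 6 = 90 degrees
Difference: |247.5 - 90| = 157.5 degrees
The angle is 157.5 degrees

Final answer: 157.5 degrees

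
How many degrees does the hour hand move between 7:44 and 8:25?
The hour hand moves 0.5 degrees per minute.
Time elapsed: 8:25 - 7:44 = 41 minutes
Angular displacement: 41 x 0.5 = 20.5 degrees

Final answer: 20.5 degrees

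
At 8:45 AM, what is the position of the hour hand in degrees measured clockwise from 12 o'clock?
The hour hand moves 30 degrees per hour and 0.5 degrees per minute.
At 8:45: (8) x 30 + 45 x 0.5 = 240 + 22.5 = 262.5 degrees

Final answer: 262.5 degrees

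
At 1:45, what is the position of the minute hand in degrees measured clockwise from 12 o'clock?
The minute hand moves 6 degrees per minute.
At 1:45: 45 x 6 = 270 degrees

Final answer: 270 degrees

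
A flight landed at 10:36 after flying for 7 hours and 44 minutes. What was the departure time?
Starting time: 10:36 = 636 total minutes past 12:00
Subtracting: 7 hours and 44 minutes = 464 minutes
636 - 464 = 172 minutes
= 2 hours and 52 minutes past 12:00 = 2:52

Final answer: 2:52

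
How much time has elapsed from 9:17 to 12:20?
From 9:17 to 12:20:
(12 x 60 + 20) - (9 x 60 + 17) = 740 - 557 = 183 minutes
= 3 hours and 3 minutes

Final answer: 3 hours and 3 minutes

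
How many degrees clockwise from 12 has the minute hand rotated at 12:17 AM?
The minute hand moves 6 degrees per minute.
At 12:17: 17 x 6 = 102 degrees

Final answer: 102 degrees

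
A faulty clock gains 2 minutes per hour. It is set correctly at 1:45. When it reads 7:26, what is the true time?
For every 60 true minutes, the faulty clock advances 62 minutes, so 1 faulty-clock minute corresponds to 60/62 true minutes.
From 1:45 to 7:26 on the faulty dial is 341 minutes.
True elapsed: 341 x 60/62 = 330 minutes = 5 hours and 30 minutes.
True time: 1:45 + 5 hours and 30 minutes = 7:15.

Final answer: 7:15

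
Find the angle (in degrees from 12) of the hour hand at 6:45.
The hour hand moves 30 degrees per hour and 0.5 degrees per minute.
At 6:45: (6) x 30 + 45 x 0.5 = 180 + 22.5 = 202.5 degrees

Final answer: 202.5 degrees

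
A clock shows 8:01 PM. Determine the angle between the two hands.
Hour hand position: 8 x 30 + 1 x 0.5 = 240.5 degrees
Minute hand position: 1 x 6 = 6 degrees
Difference: |240.5 - 6| = 234.5 degrees
Since 234.5 > 180, the smaller angle is 360 - 234.5 = 125.5 degrees

Final answer: 125.5 degrees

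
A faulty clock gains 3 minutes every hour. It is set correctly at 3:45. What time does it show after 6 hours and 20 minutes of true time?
For every 60 true minutes, the faulty clock advances 60 + 3 = 63 minutes.
True elapsed: 6 hours and 20 minutes = 380 minutes.
Faulty clock advances: 380 x 63/60 = 399 minutes (drift: 19 minutes ahead).
Shown time: 3:45 + 399 minutes = 10:24.

Final answer: 10:24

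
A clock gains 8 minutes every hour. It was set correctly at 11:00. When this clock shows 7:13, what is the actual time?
For every 60 true minutes, the faulty clock advances 68 minutes, so 1 faulty-clock minute corresponds to 60/68 true minutes.
From 11:00 to 7:13 on the faulty dial is 493 minutes.
True elapsed: 493 x 60/68 = 435 minutes = 7 hours and 15 minutes.
True time: 11:00 + 7 hours and 15 minutes = 6:15.

Final answer: 6:15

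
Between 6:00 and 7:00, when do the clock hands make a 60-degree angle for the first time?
At t minutes past 6:00, the hour hand is at 30 x 6 + 0.5t degrees and the minute hand is at 6t degrees.
The smaller angle between them is 60 degrees when |30H - 5.5t| = 60 or |30H - 5.5t| = 300.
With H = 6, solve 30 x 6 - 5.5t = +/- target for each target:
  t = (30 x 6 - 60) / 5.5 = 21.82
  t = (30 x 6 + 60) / 5.5 = 43.64
  t = (30 x 6 - 300) / 5.5 = -21.82 (outside (0, 60))
  t = (30 x 6 + 300) / 5.5 = 87.27 (outside (0, 60))
Valid solutions in (0, 60): {21.82, 43.64} minutes.
The first occurrence is t = 21.82 minutes.
The hands form a 60-degree angle at 21.82 minutes past 6:00.

Final answer: 21.82 minutes past 6:00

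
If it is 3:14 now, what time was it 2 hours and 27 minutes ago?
Starting time: 3:14 = 194 total minutes past 12:00
Subtracting: 2 hours and 27 minutes = 147 minutes
194 - 147 = 47 minutes
= 47 minutes past 12:00 = 12:47

Final answer: 12:47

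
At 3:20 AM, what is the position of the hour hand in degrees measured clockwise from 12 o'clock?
The hour hand moves 30 degrees per hour and 0.5 degrees per minute.
At 3:20: (3) x 30 + 20 x 0.5 = 90 + 10 = 100 degrees

Final answer: 100 degrees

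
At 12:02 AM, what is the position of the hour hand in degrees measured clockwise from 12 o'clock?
The hour hand moves 30 degrees per hour and 0.5 degrees per minute.
At 12:02: (0) x 30 + 2 x 0.5 = 0 + 1 = 1 degrees

Final answer: 1 degrees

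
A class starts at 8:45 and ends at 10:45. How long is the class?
From 8:45 to 10:45:
(10 x 60 + 45) - (8 x 60 + 45) = 645 - 525 = 120 minutes
= 2 hours

Final answer: 2 hours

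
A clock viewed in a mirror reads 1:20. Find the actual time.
Reflection across the vertical (12-6) axis maps a hand at angle A degrees to (360 - A) degrees, which sends a reading of T minutes past 12:00 to (720 - T) minutes past 12:00.
Mirror reads 1:20 = 80 minutes past 12:00.
Actual time: (720 - 80) mod 720 = 640 minutes = 10:40.

Final answer: 10:40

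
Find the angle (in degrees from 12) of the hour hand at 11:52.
The hour hand moves 30 degrees per hour and 0.5 degrees per minute.
At 11:52: (11) x 30 + 52 x 0.5 = 330 + 26 = 356 degrees

Final answer: 356 degrees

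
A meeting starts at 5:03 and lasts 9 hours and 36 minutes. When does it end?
Starting time: 5:03
Adding 36 minutes to 3 minutes: 3 + 36 = 39 minutes
Adding 9 hours: 5 + 9 = 14 - 12 = 2
Final time: 2:39

Final answer: 2:39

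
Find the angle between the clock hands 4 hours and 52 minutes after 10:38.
First find the time 4 hours and 52 minutes after 10:38.
Total minutes: 10 x 60 + 38 + 4 x 60 + 52 = 930.
930 mod 720 = 210 minutes = 3:30.
Now compute the angle at 3:30:
Hour hand: 3 x 30 + 30 x 0.5 = 105 degrees
Minute hand: 30 x 6 = 180 degrees
Difference: |105 - 180| = 75 degrees
The angle is 75 degrees

Final answer: 75 degrees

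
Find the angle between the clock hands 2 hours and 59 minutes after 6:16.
First find the time 2 hours and 59 minutes after 6:16.
Total minutes: 6 x 60 + 16 + 2 x 60 + 59 = 555.
555 mod 720 = 555 minutes = 9:15.
Now compute the angle at 9:15:
Hour hand: 9 x 30 + 15 x 0.5 = 277.5 degrees
Minute hand: 15 x 6 = 90 degrees
Difference: |277.5 - 90| = 187.5 degrees
Smaller angle: 360 - 187.5 = 172.5 degrees

Final answer: 172.5 degrees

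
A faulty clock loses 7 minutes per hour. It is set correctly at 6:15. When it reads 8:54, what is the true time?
For every 60 true minutes, the faulty clock advances 53 minutes, so 1 faulty-clock minute corresponds to 60/53 true minutes.
From 6:15 to 8:54 on the faulty dial is 159 minutes.
True elapsed: 159 x 60/53 = 180 minutes = 3 hours.
True time: 6:15 + 3 hours = 9:15.

Final answer: 9:15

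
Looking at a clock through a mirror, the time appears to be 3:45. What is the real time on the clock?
Reflection across the vertical (12-6) axis maps a hand at angle A degrees to (360 - A) degrees, which sends a reading of T minutes past 12:00 to (720 - T) minutes past 12:00.
Mirror reads 3:45 = 225 minutes past 12:00.
Actual time: (720 - 225) mod 720 = 495 minutes = 8:15.

Final answer: 8:15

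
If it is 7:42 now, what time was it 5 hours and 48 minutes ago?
Starting time: 7:42 = 462 total minutes past 12:00
Subtracting: 5 hours and 48 minutes = 348 minutes
462 - 348 = 114 minutes
= 1 hour and 54 minutes past 12:00 = 1:54

Final answer: 1:54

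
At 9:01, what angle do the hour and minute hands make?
Hour hand position: 9 x 30 + 1 x 0.5 = 270.5 degrees
Minute hand position: 1 x 6 = 6 degrees
Difference: |270.5 - 6| = 264.5 degrees
Since 264.5 > 180, the smaller angle is 360 - 264.5 = 95.5 degrees

Final answer: 95.5 degrees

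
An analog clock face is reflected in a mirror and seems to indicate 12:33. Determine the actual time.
Reflection across the vertical (12-6) axis maps a hand at angle A degrees to (360 - A) degrees, which sends a reading of T minutes past 12:00 to (720 - T) minutes past 12:00.
Mirror reads 12:33 = 33 minutes past 12:00.
Actual time: (720 - 33) mod 720 = 687 minutes = 11:27.

Final answer: 11:27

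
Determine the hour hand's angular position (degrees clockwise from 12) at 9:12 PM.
The hour hand moves 30 degrees per hour and 0.5 degrees per minute.
At 9:12: (9) x 30 + 12 x 0.5 = 270 + 6 = 276 degrees

Final answer: 276 degrees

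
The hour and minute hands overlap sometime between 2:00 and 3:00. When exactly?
The minute hand gains 5.5 degrees per minute on the hour hand.
At 2:00, the hour hand is at 60 degrees and the minute hand is at 0 degrees.
The gap is 60 degrees. Time to close: 60/5.5 = 60 x 2/11 = 10.91 minutes.
The hands overlap at 10.91 minutes past 2:00.

Final answer: 10.91 minutes past 2:00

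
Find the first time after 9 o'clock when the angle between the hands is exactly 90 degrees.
At t minutes past 9:00, the hour hand is at 30 x 9 + 0.5t degrees and the minute hand is at 6t degrees.
The smaller angle between them is 90 degrees when |30H - 5.5t| = 90 or |30H - 5.5t| = 270.
With H = 9, solve 30 x 9 - 5.5t = +/- target for each target:
  t = (30 x 9 - 90) / 5.5 = 32.73
  t = (30 x 9 + 90) / 5.5 = 65.45 (outside (0, 60))
  t = (30 x 9 - 270) / 5.5 = 0 (outside (0, 60))
  t = (30 x 9 + 270) / 5.5 = 98.18 (outside (0, 60))
Valid solutions in (0, 60): {32.73} minutes.
The first occurrence is t = 32.73 minutes.
The hands form a 90-degree angle at 32.73 minutes past 9:00.

Final answer: 32.73 minutes past 9:00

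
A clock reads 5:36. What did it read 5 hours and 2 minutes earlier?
Starting time: 5:36 = 336 total minutes past 12:00
Subtracting: 5 hours and 2 minutes = 302 minutes
336 - 302 = 34 minutes
= 34 minutes past 12:00 = 12:34

Final answer: 12:34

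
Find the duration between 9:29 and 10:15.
From 9:29 to 10:15:
(10 x 60 + 15) - (9 x 60 + 29) = 615 - 569 = 46 minutes
= 46 minutes

Final answer: 46 minutes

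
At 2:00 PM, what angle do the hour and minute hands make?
Hour hand position: 2 x 30 + 0 x 0.5 = 60 degrees
Minute hand position: 0 x 6 = 0 degrees
Difference: |60 - 0| = 60 degrees
The angle between the hands is 60 degrees

Final answer: 60 degrees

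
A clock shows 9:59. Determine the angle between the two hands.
Hour hand position: 9 x 30 + 59 x 0.5 = 299.5 degrees
Minute hand position: 59 x 6 = 354 degrees
Difference: |299.5 - 354| = 54.5 degrees
The angle between the hands is 54.5 degrees

Final answer: 54.5 degrees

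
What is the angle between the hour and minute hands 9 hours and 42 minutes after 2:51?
First find the time 9 hours and 42 minutes after 2:51.
Total minutes: 2 x 60 + 51 + 9 x 60 + 42 = 753.
753 mod 720 = 33 minutes = 12:33.
Now compute the angle at 12:33:
Hour hand: 0 x 30 + 33 x 0.5 = 16.5 degrees
Minute hand: 33 x 6 = 198 degrees
Difference: |16.5 - 198| = 181.5 degrees
Smaller angle: 360 - 181.5 = 178.5 degrees

Final answer: 178.5 degrees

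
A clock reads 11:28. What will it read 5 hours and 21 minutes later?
Starting time: 11:28
Adding 21 minutes to 28 minutes: 28 + 21 = 49 minutes
Adding 5 hours: 11 + 5 = 16 - 12 = 4
Final time: 4:49

Final answer: 4:49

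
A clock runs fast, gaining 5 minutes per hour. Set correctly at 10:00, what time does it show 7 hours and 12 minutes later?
For every 60 true minutes, the faulty clock advances 60 + 5 = 65 minutes.
True elapsed: 7 hours and 12 minutes = 432 minutes.
Faulty clock advances: 432 x 65/60 = 468 minutes (drift: 36 minutes ahead).
Shown time: 10:00 + 468 minutes = 5:48.

Final answer: 5:48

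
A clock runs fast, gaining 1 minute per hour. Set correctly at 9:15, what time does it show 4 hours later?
For every 60 true minutes, the faulty clock advances 60 + 1 = 61 minutes.
True elapsed: 4 hours = 240 minutes.
Faulty clock advances: 240 x 61/60 = 244 minutes (drift: 4 minutes ahead).
Shown time: 9:15 + 244 minutes = 1:19.

Final answer: 1:19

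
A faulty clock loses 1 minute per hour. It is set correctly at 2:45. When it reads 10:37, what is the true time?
For every 60 true minutes, the faulty clock advances 59 minutes, so 1 faulty-clock minute corresponds to 60/59 true minutes.
From 2:45 to 10:37 on the faulty dial is 472 minutes.
True elapsed: 472 x 60/59 = 480 minutes = 8 hours.
True time: 2:45 + 8 hours = 10:45.

Final answer: 10:45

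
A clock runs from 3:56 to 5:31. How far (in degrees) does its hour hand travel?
The hour hand moves 0.5 degrees per minute.
Time elapsed: 5:31 - 3:56 = 95 minutes
Angular displacement: 95 x 0.5 = 47.5 degrees

Final answer: 47.5 degrees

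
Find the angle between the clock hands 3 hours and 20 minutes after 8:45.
First find the time 3 hours and 20 minutes after 8:45.
Total minutes: 8 x 60 + 45 + 3 x 60 + 20 = 725.
725 mod 720 = 5 minutes = 12:05.
Now compute the angle at 12:05:
Hour hand: 0 x 30 + 5 x 0.5 = 2.5 degrees
Minute hand: 5 x 6 = 30 degrees
Difference: |2.5 - 30| = 27.5 degrees
The angle is 27.5 degrees

Final answer: 27.5 degrees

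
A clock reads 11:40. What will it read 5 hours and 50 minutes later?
Starting time: 11:40
Adding 50 minutes to 40 minutes: 40 + 50 = 90 minutes = 1 hour and 30 minutes
Adding 5 hours: 11 + 5 + 1 (carry) = 17 - 12 = 5
Final time: 5:30

Final answer: 5:30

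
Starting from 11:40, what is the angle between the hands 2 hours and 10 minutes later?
First find the time 2 hours and 10 minutes after 11:40.
Total minutes: 11 x 60 + 40 + 2 x 60 + 10 = 830.
830 mod 720 = 110 minutes = 1:50.
Now compute the angle at 1:50:
Hour hand: 1 x 30 + 50 x 0.5 = 55 degrees
Minute hand: 50 x 6 = 300 degrees
Difference: |55 - 300| = 245 degrees
Smaller angle: 360 - 245 = 115 degrees

Final answer: 115 degrees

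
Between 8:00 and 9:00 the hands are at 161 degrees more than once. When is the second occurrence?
At t minutes past 8:00, the hour hand is at 30 x 8 + 0.5t degrees and the minute hand is at 6t degrees.
The smaller angle between them is 161 degrees when |30H - 5.5t| = 161 or |30H - 5.5t| = 199.
With H = 8, solve 30 x 8 - 5.5t = +/- target for each target:
  t = (30 x 8 - 161) / 5.5 = 14.36
  t = (30 x 8 + 161) / 5.5 = 72.91 (outside (0, 60))
  t = (30 x 8 - 199) / 5.5 = 7.45
  t = (30 x 8 + 199) / 5.5 = 79.82 (outside (0, 60))
Valid solutions in (0, 60): {7.45, 14.36} minutes.
The second occurrence is t = 14.36 minutes.
The hands form a 161-degree angle at 14.36 minutes past 8:00.

Final answer: 14.36 minutes past 8:00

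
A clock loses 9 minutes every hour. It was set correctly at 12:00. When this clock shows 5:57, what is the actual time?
For every 60 true minutes, the faulty clock advances 51 minutes, so 1 faulty-clock minute corresponds to 60/51 true minutes.
From 12:00 to 5:57 on the faulty dial is 357 minutes.
True elapsed: 357 x 60/51 = 420 minutes = 7 hours.
True time: 12:00 + 7 hours = 7:00.

Final answer: 7:00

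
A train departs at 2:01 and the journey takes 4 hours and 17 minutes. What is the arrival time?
Starting time: 2:01
Adding 17 minutes to 1 minute: 1 + 17 = 18 minutes
Adding 4 hours: 2 + 4 = 6
Final time: 6:18

Final answer: 6:18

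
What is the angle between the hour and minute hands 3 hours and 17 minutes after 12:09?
First find the time 3 hours and 17 minutes after 12:09.
Total minutes: 12 x 60 + 9 + 3 x 60 + 17 = 926.
926 mod 720 = 206 minutes = 3:26.
Now compute the angle at 3:26:
Hour hand: 3 x 30 + 26 x 0.5 = 103 degrees
Minute hand: 26 x 6 = 156 degrees
Difference: |103 - 156| = 53 degrees
The angle is 53 degrees

Final answer: 53 degrees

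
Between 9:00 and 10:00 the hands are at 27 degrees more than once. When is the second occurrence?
At t minutes past 9:00, the hour hand is at 30 x 9 + 0.5t degrees and the minute hand is at 6t degrees.
The smaller angle between them is 27 degrees when |30H - 5.5t| = 27 or |30H - 5.5t| = 333.
With H = 9, solve 30 x 9 - 5.5t = +/- target for each target:
  t = (30 x 9 - 27) / 5.5 = 44.18
  t = (30 x 9 + 27) / 5.5 = 54
  t = (30 x 9 - 333) / 5.5 = -11.45 (outside (0, 60))
  t = (30 x 9 + 333) / 5.5 = 109.64 (outside (0, 60))
Valid solutions in (0, 60): {44.18, 54} minutes.
The second occurrence is t = 54 minutes.
The hands form a 27-degree angle at 54 minutes past 9:00.

Final answer: 54 minutes past 9:00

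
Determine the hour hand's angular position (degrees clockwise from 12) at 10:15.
The hour hand moves 30 degrees per hour and 0.5 degrees per minute.
At 10:15: (10) x 30 + 15 x 0.5 = 300 + 7.5 = 307.5 degrees

Final answer: 307.5 degrees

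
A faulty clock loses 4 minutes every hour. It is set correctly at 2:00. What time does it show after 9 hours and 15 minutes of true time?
For every 60 true minutes, the faulty clock advances 60 - 4 = 56 minutes.
True elapsed: 9 hours and 15 minutes = 555 minutes.
Faulty clock advances: 555 x 56/60 = 518 minutes (drift: 37 minutes behind).
Shown time: 2:00 + 518 minutes = 10:38.

Final answer: 10:38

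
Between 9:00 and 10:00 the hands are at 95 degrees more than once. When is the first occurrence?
At t minutes past 9:00, the hour hand is at 30 x 9 + 0.5t degrees and the minute hand is at 6t degrees.
The smaller angle between them is 95 degrees when |30H - 5.5t| = 95 or |30H - 5.5t| = 265.
With H = 9, solve 30 x 9 - 5.5t = +/- target for each target:
  t = (30 x 9 - 95) / 5.5 = 31.82
  t = (30 x 9 + 95) / 5.5 = 66.36 (outside (0, 60))
  t = (30 x 9 - 265) / 5.5 = 0.91
  t = (30 x 9 + 265) / 5.5 = 97.27 (outside (0, 60))
Valid solutions in (0, 60): {0.91, 31.82} minutes.
The first occurrence is t = 0.91 minutes.
The hands form a 95-degree angle at 0.91 minutes past 9:00.

Final answer: 0.91 minutes past 9:00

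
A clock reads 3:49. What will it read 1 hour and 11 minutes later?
Starting time: 3:49
Adding 11 minutes to 49 minutes: 49 + 11 = 60 minutes = 1 hour
Adding 1 hour: 3 + 1 + 1 (carry) = 5
Final time: 5:00

Final answer: 5:00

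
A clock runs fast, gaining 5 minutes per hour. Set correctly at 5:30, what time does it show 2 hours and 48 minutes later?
For every 60 true minutes, the faulty clock advances 60 + 5 = 65 minutes.
True elapsed: 2 hours and 48 minutes = 168 minutes.
Faulty clock advances: 168 x 65/60 = 182 minutes (drift: 14 minutes ahead).
Shown time: 5:30 + 182 minutes = 8:32.

Final answer: 8:32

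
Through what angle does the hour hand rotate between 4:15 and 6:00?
The hour hand moves 0.5 degrees per minute.
Time elapsed: 6:00 - 4:15 = 105 minutes
Angular displacement: 105 x 0.5 = 52.5 degrees

Final answer: 52.5 degrees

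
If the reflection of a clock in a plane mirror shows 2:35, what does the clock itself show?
Reflection across the vertical (12-6) axis maps a hand at angle A degrees to (360 - A) degrees, which sends a reading of T minutes past 12:00 to (720 - T) minutes past 12:00.
Mirror reads 2:35 = 155 minutes past 12:00.
Actual time: (720 - 155) mod 720 = 565 minutes = 9:25.

Final answer: 9:25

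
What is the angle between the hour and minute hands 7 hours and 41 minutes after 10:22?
First find the time 7 hours and 41 minutes after 10:22.
Total minutes: 10 x 60 + 22 + 7 x 60 + 41 = 1083.
1083 mod 720 = 363 minutes = 6:03.
Now compute the angle at 6:03:
Hour hand: 6 x 30 + 3 x 0.5 = 181.5 degrees
Minute hand: 3 x 6 = 18 degrees
Difference: |181.5 - 18| = 163.5 degrees
The angle is 163.5 degrees

Final answer: 163.5 degrees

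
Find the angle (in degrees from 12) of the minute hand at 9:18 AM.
The minute hand moves 6 degrees per minute.
At 9:18: 18 x 6 = 108 degrees

Final answer: 108 degrees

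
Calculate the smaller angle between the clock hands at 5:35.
Hour hand position: 5 x 30 + 35 x 0.5 = 167.5 degrees
Minute hand position: 35 x 6 = 210 degrees
Difference: |167.5 - 210| = 42.5 degrees
The angle between the hands is 42.5 degrees

Final answer: 42.5 degrees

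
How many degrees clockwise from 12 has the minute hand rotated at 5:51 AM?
The minute hand moves 6 degrees per minute.
At 5:51: 51 x 6 = 306 degrees

Final answer: 306 degrees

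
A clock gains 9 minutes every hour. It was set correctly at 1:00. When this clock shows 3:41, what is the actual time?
For every 60 true minutes, the faulty clock advances 69 minutes, so 1 faulty-clock minute corresponds to 60/69 true minutes.
From 1:00 to 3:41 on the faulty dial is 161 minutes.
True elapsed: 161 x 60/69 = 140 minutes = 2 hours and 20 minutes.
True time: 1:00 + 2 hours and 20 minutes = 3:20.

Final answer: 3:20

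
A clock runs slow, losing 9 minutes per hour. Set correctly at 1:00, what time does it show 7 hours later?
For every 60 true minutes, the faulty clock advances 60 - 9 = 51 minutes.
True elapsed: 7 hours = 420 minutes.
Faulty clock advances: 420 x 51/60 = 357 minutes (drift: 63 minutes behind).
Shown time: 1:00 + 357 minutes = 6:57.

Final answer: 6:57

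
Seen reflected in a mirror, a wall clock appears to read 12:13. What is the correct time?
Reflection across the vertical (12-6) axis maps a hand at angle A degrees to (360 - A) degrees, which sends a reading of T minutes past 12:00 to (720 - T) minutes past 12:00.
Mirror reads 12:13 = 13 minutes past 12:00.
Actual time: (720 - 13) mod 720 = 707 minutes = 11:47.

Final answer: 11:47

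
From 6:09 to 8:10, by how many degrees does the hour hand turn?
The hour hand moves 0.5 degrees per minute.
Time elapsed: 8:10 - 6:09 = 121 minutes
Angular displacement: 121 x 0.5 = 60.5 degrees

Final answer: 60.5 degrees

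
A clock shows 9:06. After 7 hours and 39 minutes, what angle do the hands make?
First find the time 7 hours and 39 minutes after 9:06.
Total minutes: 9 x 60 + 6 + 7 x 60 + 39 = 1005.
1005 mod 720 = 285 minutes = 4:45.
Now compute the angle at 4:45:
Hour hand: 4 x 30 + 45 x 0.5 = 142.5 degrees
Minute hand: 45 x 6 = 270 degrees
Difference: |142.5 - 270| = 127.5 degrees
The angle is 127.5 degrees

Final answer: 127.5 degrees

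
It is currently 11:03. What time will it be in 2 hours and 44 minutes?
Starting time: 11:03
Adding 44 minutes to 3 minutes: 3 + 44 = 47 minutes
Adding 2 hours: 11 + 2 = 13 - 12 = 1
Final time: 1:47

Final answer: 1:47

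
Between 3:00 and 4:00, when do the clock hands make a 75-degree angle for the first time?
At t minutes past 3:00, the hour hand is at 30 x 3 + 0.5t degrees and the minute hand is at 6t degrees.
The smaller angle between them is 75 degrees when |30H - 5.5t| = 75 or |30H - 5.5t| = 285.
With H = 3, solve 30 x 3 - 5.5t = +/- target for each target:
  t = (30 x 3 - 75) / 5.5 = 2.73
  t = (30 x 3 + 75) / 5.5 = 30
  t = (30 x 3 - 285) / 5.5 = -35.45 (outside (0, 60))
  t = (30 x 3 + 285) / 5.5 = 68.18 (outside (0, 60))
Valid solutions in (0, 60): {2.73, 30} minutes.
The first occurrence is t = 2.73 minutes.
The hands form a 75-degree angle at 2.73 minutes past 3:00.

Final answer: 2.73 minutes past 3:00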